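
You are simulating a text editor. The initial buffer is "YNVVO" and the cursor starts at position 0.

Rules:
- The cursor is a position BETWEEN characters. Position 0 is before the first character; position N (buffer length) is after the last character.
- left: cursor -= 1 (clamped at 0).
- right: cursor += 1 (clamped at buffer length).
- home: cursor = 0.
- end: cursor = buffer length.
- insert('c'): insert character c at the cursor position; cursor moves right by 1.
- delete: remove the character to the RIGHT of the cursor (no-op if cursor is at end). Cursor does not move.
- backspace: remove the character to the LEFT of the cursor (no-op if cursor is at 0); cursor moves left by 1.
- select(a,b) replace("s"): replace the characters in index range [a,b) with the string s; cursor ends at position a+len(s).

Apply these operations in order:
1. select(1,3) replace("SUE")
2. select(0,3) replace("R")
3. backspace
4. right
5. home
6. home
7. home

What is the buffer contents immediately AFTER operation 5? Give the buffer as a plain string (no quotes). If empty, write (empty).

After op 1 (select(1,3) replace("SUE")): buf='YSUEVO' cursor=4
After op 2 (select(0,3) replace("R")): buf='REVO' cursor=1
After op 3 (backspace): buf='EVO' cursor=0
After op 4 (right): buf='EVO' cursor=1
After op 5 (home): buf='EVO' cursor=0

Answer: EVO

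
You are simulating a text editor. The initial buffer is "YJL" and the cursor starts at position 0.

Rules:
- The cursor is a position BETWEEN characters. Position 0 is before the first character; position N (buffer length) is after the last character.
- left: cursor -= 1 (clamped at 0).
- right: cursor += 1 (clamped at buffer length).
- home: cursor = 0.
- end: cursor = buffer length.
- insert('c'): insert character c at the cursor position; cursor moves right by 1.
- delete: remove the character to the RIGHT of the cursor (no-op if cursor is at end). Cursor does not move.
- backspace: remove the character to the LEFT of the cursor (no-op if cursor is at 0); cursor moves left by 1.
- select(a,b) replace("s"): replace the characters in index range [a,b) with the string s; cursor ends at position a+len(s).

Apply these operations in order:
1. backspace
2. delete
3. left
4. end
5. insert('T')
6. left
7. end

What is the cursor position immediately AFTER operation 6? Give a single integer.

Answer: 2

Derivation:
After op 1 (backspace): buf='YJL' cursor=0
After op 2 (delete): buf='JL' cursor=0
After op 3 (left): buf='JL' cursor=0
After op 4 (end): buf='JL' cursor=2
After op 5 (insert('T')): buf='JLT' cursor=3
After op 6 (left): buf='JLT' cursor=2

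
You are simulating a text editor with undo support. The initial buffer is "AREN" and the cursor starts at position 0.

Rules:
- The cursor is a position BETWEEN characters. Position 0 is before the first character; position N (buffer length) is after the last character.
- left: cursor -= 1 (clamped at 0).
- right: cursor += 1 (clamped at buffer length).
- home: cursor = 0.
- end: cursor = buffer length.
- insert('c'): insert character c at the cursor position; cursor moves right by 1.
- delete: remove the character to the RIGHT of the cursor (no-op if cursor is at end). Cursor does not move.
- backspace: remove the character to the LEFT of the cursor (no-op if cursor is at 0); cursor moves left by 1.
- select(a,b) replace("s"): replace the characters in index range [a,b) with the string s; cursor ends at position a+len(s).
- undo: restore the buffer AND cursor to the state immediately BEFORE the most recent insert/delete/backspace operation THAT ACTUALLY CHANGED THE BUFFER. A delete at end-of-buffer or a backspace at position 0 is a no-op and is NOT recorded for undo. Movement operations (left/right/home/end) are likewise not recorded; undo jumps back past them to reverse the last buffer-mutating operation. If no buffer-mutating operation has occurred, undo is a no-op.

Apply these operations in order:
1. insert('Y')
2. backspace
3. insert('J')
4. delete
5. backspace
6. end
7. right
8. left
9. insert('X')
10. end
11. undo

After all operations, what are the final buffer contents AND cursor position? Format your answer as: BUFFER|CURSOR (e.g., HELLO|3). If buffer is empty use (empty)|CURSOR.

After op 1 (insert('Y')): buf='YAREN' cursor=1
After op 2 (backspace): buf='AREN' cursor=0
After op 3 (insert('J')): buf='JAREN' cursor=1
After op 4 (delete): buf='JREN' cursor=1
After op 5 (backspace): buf='REN' cursor=0
After op 6 (end): buf='REN' cursor=3
After op 7 (right): buf='REN' cursor=3
After op 8 (left): buf='REN' cursor=2
After op 9 (insert('X')): buf='REXN' cursor=3
After op 10 (end): buf='REXN' cursor=4
After op 11 (undo): buf='REN' cursor=2

Answer: REN|2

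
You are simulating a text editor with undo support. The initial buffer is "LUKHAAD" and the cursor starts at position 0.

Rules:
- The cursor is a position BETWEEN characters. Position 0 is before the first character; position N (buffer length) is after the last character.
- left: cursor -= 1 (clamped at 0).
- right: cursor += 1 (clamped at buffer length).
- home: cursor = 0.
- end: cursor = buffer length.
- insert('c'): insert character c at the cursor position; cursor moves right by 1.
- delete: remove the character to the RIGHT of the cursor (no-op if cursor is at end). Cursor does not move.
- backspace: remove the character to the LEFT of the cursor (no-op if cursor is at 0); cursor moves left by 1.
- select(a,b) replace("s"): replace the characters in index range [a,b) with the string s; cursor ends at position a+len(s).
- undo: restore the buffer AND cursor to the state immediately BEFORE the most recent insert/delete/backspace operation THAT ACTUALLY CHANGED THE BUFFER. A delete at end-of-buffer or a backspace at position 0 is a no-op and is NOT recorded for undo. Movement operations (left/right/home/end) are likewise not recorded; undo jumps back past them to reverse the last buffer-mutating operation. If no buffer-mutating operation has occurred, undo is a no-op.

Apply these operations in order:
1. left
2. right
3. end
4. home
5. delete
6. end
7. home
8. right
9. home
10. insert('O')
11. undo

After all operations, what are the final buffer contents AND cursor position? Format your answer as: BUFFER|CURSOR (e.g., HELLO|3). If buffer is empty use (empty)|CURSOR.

After op 1 (left): buf='LUKHAAD' cursor=0
After op 2 (right): buf='LUKHAAD' cursor=1
After op 3 (end): buf='LUKHAAD' cursor=7
After op 4 (home): buf='LUKHAAD' cursor=0
After op 5 (delete): buf='UKHAAD' cursor=0
After op 6 (end): buf='UKHAAD' cursor=6
After op 7 (home): buf='UKHAAD' cursor=0
After op 8 (right): buf='UKHAAD' cursor=1
After op 9 (home): buf='UKHAAD' cursor=0
After op 10 (insert('O')): buf='OUKHAAD' cursor=1
After op 11 (undo): buf='UKHAAD' cursor=0

Answer: UKHAAD|0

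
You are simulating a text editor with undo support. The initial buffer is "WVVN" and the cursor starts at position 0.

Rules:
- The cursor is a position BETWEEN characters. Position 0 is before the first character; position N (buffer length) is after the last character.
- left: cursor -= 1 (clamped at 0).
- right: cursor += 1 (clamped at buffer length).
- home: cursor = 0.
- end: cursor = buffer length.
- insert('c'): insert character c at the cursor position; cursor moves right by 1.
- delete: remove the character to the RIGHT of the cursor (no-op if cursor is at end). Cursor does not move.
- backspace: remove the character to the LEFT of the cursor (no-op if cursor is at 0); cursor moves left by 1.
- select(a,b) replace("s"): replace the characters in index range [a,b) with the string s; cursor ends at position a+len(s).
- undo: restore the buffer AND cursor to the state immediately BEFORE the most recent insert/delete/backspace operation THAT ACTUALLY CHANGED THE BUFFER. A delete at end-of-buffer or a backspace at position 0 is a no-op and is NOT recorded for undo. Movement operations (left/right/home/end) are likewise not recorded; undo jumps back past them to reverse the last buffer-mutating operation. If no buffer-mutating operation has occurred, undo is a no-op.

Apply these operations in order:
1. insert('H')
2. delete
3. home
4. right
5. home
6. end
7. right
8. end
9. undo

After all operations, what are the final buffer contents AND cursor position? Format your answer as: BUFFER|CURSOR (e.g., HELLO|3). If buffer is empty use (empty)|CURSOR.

After op 1 (insert('H')): buf='HWVVN' cursor=1
After op 2 (delete): buf='HVVN' cursor=1
After op 3 (home): buf='HVVN' cursor=0
After op 4 (right): buf='HVVN' cursor=1
After op 5 (home): buf='HVVN' cursor=0
After op 6 (end): buf='HVVN' cursor=4
After op 7 (right): buf='HVVN' cursor=4
After op 8 (end): buf='HVVN' cursor=4
After op 9 (undo): buf='HWVVN' cursor=1

Answer: HWVVN|1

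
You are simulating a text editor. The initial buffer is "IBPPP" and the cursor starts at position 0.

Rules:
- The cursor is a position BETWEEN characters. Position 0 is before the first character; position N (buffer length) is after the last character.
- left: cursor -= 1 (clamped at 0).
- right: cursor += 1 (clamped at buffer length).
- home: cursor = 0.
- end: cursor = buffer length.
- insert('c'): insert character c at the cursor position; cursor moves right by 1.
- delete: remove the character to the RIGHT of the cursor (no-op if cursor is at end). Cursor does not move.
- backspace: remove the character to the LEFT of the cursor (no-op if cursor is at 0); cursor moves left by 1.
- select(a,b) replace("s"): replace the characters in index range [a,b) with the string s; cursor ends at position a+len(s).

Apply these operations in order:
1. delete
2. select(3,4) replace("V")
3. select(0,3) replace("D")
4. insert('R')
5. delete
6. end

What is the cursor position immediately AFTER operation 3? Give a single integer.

Answer: 1

Derivation:
After op 1 (delete): buf='BPPP' cursor=0
After op 2 (select(3,4) replace("V")): buf='BPPV' cursor=4
After op 3 (select(0,3) replace("D")): buf='DV' cursor=1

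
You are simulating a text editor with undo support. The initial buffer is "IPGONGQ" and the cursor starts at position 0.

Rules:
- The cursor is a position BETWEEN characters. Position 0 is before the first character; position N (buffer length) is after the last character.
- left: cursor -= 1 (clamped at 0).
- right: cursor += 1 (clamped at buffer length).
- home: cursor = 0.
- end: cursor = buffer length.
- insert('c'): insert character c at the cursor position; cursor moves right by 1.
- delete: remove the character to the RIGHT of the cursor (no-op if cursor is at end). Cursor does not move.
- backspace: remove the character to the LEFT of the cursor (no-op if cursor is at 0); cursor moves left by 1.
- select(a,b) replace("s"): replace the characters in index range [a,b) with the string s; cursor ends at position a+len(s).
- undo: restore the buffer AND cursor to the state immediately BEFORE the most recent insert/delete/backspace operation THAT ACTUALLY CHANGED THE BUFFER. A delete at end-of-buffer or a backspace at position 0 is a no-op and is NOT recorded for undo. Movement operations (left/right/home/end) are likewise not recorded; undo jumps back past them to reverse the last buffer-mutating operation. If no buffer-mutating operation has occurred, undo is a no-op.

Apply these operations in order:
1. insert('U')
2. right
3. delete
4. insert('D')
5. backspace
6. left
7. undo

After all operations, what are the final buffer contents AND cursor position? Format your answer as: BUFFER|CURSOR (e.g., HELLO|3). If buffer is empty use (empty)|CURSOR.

After op 1 (insert('U')): buf='UIPGONGQ' cursor=1
After op 2 (right): buf='UIPGONGQ' cursor=2
After op 3 (delete): buf='UIGONGQ' cursor=2
After op 4 (insert('D')): buf='UIDGONGQ' cursor=3
After op 5 (backspace): buf='UIGONGQ' cursor=2
After op 6 (left): buf='UIGONGQ' cursor=1
After op 7 (undo): buf='UIDGONGQ' cursor=3

Answer: UIDGONGQ|3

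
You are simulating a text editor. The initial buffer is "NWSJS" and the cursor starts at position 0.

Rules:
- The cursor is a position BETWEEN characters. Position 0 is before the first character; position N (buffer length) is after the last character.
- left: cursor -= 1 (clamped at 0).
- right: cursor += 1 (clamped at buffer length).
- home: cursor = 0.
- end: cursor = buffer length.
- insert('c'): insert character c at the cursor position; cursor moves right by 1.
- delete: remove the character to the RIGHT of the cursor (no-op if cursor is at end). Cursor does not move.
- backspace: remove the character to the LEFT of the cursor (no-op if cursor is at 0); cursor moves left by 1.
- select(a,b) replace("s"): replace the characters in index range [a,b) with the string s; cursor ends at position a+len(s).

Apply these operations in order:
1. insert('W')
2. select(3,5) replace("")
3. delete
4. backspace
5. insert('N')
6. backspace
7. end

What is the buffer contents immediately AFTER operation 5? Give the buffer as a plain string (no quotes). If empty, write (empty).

After op 1 (insert('W')): buf='WNWSJS' cursor=1
After op 2 (select(3,5) replace("")): buf='WNWS' cursor=3
After op 3 (delete): buf='WNW' cursor=3
After op 4 (backspace): buf='WN' cursor=2
After op 5 (insert('N')): buf='WNN' cursor=3

Answer: WNN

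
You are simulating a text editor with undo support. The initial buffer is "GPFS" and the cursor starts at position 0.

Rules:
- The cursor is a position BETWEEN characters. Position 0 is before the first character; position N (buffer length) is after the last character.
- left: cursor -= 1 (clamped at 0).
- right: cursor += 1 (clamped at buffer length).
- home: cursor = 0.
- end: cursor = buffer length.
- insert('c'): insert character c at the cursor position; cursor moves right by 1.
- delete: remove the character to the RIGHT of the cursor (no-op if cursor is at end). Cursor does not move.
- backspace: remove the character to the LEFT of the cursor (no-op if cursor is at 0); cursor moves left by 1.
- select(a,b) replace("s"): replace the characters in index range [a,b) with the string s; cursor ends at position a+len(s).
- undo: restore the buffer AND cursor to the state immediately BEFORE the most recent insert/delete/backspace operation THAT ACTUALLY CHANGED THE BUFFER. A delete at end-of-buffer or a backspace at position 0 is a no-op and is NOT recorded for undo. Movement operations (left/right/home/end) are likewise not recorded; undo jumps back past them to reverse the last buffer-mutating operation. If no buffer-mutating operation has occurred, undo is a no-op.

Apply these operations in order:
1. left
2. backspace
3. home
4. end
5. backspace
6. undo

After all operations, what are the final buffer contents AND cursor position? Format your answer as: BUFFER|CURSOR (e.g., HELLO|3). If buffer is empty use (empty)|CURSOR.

Answer: GPFS|4

Derivation:
After op 1 (left): buf='GPFS' cursor=0
After op 2 (backspace): buf='GPFS' cursor=0
After op 3 (home): buf='GPFS' cursor=0
After op 4 (end): buf='GPFS' cursor=4
After op 5 (backspace): buf='GPF' cursor=3
After op 6 (undo): buf='GPFS' cursor=4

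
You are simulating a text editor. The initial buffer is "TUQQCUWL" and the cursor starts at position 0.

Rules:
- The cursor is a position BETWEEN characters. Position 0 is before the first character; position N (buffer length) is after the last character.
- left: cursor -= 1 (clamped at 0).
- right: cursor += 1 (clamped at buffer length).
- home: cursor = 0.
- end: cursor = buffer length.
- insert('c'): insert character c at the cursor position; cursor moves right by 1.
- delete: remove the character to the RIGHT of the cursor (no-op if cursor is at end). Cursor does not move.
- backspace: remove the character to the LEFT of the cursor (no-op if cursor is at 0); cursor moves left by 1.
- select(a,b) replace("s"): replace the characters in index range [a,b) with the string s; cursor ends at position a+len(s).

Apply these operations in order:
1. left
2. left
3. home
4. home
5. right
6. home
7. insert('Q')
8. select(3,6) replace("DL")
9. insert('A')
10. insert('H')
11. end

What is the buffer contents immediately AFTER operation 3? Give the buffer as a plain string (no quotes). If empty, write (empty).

After op 1 (left): buf='TUQQCUWL' cursor=0
After op 2 (left): buf='TUQQCUWL' cursor=0
After op 3 (home): buf='TUQQCUWL' cursor=0

Answer: TUQQCUWL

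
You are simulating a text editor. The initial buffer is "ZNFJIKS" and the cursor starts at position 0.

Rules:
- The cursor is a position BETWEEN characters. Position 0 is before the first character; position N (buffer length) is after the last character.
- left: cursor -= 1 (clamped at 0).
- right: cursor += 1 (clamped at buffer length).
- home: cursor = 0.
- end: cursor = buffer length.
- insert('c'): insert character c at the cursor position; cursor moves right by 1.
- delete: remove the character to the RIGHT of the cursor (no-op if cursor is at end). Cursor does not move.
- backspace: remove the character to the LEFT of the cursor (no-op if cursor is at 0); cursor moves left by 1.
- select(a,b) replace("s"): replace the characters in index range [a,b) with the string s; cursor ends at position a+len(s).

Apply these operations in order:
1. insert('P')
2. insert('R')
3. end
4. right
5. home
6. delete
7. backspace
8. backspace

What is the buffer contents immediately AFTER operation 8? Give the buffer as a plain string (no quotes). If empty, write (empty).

Answer: RZNFJIKS

Derivation:
After op 1 (insert('P')): buf='PZNFJIKS' cursor=1
After op 2 (insert('R')): buf='PRZNFJIKS' cursor=2
After op 3 (end): buf='PRZNFJIKS' cursor=9
After op 4 (right): buf='PRZNFJIKS' cursor=9
After op 5 (home): buf='PRZNFJIKS' cursor=0
After op 6 (delete): buf='RZNFJIKS' cursor=0
After op 7 (backspace): buf='RZNFJIKS' cursor=0
After op 8 (backspace): buf='RZNFJIKS' cursor=0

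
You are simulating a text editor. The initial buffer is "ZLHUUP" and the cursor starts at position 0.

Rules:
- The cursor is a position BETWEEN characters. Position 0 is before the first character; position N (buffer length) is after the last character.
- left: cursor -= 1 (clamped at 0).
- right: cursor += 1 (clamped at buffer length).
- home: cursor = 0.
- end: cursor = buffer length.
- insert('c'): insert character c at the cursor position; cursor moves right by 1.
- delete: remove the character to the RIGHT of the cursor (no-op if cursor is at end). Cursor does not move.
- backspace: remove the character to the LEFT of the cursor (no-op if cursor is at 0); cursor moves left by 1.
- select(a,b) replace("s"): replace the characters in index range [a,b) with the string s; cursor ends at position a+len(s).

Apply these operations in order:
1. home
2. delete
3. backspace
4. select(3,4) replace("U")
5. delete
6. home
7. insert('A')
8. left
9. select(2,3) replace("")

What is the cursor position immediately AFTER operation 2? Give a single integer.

After op 1 (home): buf='ZLHUUP' cursor=0
After op 2 (delete): buf='LHUUP' cursor=0

Answer: 0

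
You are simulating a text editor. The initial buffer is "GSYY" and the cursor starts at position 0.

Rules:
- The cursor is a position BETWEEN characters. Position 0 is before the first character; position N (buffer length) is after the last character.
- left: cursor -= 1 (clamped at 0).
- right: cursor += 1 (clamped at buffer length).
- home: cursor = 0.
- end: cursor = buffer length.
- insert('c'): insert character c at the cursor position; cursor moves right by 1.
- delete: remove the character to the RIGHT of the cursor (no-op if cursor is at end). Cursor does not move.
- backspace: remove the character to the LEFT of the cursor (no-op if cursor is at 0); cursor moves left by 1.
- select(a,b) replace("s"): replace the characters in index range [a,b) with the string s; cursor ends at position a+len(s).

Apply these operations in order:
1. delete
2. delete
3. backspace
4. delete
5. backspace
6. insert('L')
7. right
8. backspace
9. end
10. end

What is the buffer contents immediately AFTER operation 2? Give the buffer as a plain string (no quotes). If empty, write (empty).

Answer: YY

Derivation:
After op 1 (delete): buf='SYY' cursor=0
After op 2 (delete): buf='YY' cursor=0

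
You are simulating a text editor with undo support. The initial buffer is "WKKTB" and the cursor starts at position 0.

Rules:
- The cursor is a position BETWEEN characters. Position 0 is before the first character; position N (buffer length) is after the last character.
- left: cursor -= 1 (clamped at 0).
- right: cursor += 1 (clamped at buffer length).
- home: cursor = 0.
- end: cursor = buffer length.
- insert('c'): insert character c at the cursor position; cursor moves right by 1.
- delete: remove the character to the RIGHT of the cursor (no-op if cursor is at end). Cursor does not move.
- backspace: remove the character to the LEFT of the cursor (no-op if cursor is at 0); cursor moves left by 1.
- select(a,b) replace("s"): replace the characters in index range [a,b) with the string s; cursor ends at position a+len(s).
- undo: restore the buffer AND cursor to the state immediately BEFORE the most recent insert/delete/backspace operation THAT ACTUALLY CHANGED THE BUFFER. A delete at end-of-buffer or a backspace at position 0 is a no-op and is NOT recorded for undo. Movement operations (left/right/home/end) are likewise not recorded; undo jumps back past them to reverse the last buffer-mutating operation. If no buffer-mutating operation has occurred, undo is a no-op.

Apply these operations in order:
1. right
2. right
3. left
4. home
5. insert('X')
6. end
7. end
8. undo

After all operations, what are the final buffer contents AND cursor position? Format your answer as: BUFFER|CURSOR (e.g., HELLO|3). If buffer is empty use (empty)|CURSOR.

Answer: WKKTB|0

Derivation:
After op 1 (right): buf='WKKTB' cursor=1
After op 2 (right): buf='WKKTB' cursor=2
After op 3 (left): buf='WKKTB' cursor=1
After op 4 (home): buf='WKKTB' cursor=0
After op 5 (insert('X')): buf='XWKKTB' cursor=1
After op 6 (end): buf='XWKKTB' cursor=6
After op 7 (end): buf='XWKKTB' cursor=6
After op 8 (undo): buf='WKKTB' cursor=0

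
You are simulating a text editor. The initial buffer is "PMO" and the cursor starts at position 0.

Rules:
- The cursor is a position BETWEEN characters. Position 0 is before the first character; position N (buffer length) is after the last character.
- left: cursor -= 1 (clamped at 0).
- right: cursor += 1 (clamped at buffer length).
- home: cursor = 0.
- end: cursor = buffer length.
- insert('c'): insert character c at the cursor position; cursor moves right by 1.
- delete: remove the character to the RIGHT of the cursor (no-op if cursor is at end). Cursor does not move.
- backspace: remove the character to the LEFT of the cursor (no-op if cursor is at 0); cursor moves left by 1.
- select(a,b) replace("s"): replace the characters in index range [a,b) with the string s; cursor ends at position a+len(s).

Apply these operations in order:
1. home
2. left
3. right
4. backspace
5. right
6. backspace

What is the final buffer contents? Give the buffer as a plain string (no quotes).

After op 1 (home): buf='PMO' cursor=0
After op 2 (left): buf='PMO' cursor=0
After op 3 (right): buf='PMO' cursor=1
After op 4 (backspace): buf='MO' cursor=0
After op 5 (right): buf='MO' cursor=1
After op 6 (backspace): buf='O' cursor=0

Answer: O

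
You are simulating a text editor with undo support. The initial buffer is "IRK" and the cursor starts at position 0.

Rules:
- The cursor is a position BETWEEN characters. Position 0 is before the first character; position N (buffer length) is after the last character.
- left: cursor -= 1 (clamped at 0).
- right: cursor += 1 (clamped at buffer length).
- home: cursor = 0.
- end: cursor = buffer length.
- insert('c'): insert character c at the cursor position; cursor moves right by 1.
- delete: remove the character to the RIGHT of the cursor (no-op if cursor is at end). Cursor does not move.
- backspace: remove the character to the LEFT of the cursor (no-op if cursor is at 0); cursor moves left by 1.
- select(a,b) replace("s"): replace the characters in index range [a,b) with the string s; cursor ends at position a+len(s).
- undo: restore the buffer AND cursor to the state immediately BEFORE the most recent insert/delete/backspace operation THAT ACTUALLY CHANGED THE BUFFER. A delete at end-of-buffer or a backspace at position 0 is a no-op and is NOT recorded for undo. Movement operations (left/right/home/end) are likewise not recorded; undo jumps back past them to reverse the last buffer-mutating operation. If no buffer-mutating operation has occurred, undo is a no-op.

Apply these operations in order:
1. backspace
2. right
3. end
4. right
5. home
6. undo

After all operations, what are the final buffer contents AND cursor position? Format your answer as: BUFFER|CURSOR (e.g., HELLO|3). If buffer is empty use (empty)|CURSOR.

Answer: IRK|0

Derivation:
After op 1 (backspace): buf='IRK' cursor=0
After op 2 (right): buf='IRK' cursor=1
After op 3 (end): buf='IRK' cursor=3
After op 4 (right): buf='IRK' cursor=3
After op 5 (home): buf='IRK' cursor=0
After op 6 (undo): buf='IRK' cursor=0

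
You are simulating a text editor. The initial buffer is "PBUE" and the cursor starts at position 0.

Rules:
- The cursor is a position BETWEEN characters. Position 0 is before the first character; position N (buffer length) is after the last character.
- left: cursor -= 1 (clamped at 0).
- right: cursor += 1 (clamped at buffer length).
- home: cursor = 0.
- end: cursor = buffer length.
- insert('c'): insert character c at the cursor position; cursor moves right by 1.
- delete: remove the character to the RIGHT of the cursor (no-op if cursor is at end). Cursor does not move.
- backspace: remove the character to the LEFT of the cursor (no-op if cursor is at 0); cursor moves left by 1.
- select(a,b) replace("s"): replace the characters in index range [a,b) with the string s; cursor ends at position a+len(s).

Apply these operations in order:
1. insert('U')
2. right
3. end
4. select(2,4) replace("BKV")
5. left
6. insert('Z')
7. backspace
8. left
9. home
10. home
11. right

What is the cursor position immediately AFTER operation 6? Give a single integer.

Answer: 5

Derivation:
After op 1 (insert('U')): buf='UPBUE' cursor=1
After op 2 (right): buf='UPBUE' cursor=2
After op 3 (end): buf='UPBUE' cursor=5
After op 4 (select(2,4) replace("BKV")): buf='UPBKVE' cursor=5
After op 5 (left): buf='UPBKVE' cursor=4
After op 6 (insert('Z')): buf='UPBKZVE' cursor=5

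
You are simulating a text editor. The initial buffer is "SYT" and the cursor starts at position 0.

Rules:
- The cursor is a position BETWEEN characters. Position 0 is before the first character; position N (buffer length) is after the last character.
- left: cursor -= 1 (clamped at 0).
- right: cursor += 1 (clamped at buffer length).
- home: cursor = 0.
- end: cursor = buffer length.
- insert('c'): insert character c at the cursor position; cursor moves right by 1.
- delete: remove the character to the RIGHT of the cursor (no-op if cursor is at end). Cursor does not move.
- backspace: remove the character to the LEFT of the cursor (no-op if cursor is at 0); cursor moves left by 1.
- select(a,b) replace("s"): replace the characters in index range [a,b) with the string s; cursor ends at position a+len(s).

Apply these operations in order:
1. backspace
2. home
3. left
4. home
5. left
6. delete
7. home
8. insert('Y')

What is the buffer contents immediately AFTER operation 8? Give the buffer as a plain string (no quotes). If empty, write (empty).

After op 1 (backspace): buf='SYT' cursor=0
After op 2 (home): buf='SYT' cursor=0
After op 3 (left): buf='SYT' cursor=0
After op 4 (home): buf='SYT' cursor=0
After op 5 (left): buf='SYT' cursor=0
After op 6 (delete): buf='YT' cursor=0
After op 7 (home): buf='YT' cursor=0
After op 8 (insert('Y')): buf='YYT' cursor=1

Answer: YYT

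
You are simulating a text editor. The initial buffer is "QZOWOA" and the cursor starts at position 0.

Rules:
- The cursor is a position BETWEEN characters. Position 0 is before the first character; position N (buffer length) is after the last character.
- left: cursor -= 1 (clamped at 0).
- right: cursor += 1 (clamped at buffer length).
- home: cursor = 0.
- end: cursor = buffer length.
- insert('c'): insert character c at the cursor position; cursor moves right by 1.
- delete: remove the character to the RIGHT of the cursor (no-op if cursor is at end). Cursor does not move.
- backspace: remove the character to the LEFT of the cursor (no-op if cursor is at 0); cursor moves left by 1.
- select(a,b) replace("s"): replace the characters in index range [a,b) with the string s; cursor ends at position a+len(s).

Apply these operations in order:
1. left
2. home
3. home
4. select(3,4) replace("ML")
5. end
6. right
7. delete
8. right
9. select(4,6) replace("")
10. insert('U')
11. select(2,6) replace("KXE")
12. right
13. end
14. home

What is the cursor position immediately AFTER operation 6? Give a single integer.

After op 1 (left): buf='QZOWOA' cursor=0
After op 2 (home): buf='QZOWOA' cursor=0
After op 3 (home): buf='QZOWOA' cursor=0
After op 4 (select(3,4) replace("ML")): buf='QZOMLOA' cursor=5
After op 5 (end): buf='QZOMLOA' cursor=7
After op 6 (right): buf='QZOMLOA' cursor=7

Answer: 7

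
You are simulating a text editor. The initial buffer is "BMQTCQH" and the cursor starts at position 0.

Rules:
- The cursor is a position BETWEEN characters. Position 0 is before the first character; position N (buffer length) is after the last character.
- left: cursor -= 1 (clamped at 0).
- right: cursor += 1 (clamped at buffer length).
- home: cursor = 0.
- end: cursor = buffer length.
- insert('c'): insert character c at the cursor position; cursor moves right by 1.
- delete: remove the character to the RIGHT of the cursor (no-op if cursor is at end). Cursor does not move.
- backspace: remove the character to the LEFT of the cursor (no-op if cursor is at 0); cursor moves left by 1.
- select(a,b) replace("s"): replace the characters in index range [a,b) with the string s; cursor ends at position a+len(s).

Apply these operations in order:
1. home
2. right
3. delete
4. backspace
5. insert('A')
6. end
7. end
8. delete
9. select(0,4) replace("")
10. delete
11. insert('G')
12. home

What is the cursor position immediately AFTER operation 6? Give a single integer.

Answer: 6

Derivation:
After op 1 (home): buf='BMQTCQH' cursor=0
After op 2 (right): buf='BMQTCQH' cursor=1
After op 3 (delete): buf='BQTCQH' cursor=1
After op 4 (backspace): buf='QTCQH' cursor=0
After op 5 (insert('A')): buf='AQTCQH' cursor=1
After op 6 (end): buf='AQTCQH' cursor=6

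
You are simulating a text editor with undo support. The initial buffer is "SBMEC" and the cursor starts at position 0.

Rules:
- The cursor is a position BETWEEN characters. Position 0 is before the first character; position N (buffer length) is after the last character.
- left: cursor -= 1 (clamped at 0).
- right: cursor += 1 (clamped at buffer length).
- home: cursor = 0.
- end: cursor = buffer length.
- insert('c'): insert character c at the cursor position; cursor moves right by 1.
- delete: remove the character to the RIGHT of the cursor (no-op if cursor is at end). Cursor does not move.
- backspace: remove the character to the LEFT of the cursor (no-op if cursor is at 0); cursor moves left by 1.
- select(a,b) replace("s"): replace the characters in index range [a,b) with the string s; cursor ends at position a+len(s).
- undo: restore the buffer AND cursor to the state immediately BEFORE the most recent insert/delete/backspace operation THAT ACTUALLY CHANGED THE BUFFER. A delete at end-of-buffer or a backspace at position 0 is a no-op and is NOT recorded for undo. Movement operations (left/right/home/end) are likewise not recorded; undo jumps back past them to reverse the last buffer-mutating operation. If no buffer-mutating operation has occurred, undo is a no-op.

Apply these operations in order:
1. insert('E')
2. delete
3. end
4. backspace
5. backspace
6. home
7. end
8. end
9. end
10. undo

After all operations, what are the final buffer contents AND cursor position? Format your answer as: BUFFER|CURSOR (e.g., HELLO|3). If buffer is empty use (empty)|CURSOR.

After op 1 (insert('E')): buf='ESBMEC' cursor=1
After op 2 (delete): buf='EBMEC' cursor=1
After op 3 (end): buf='EBMEC' cursor=5
After op 4 (backspace): buf='EBME' cursor=4
After op 5 (backspace): buf='EBM' cursor=3
After op 6 (home): buf='EBM' cursor=0
After op 7 (end): buf='EBM' cursor=3
After op 8 (end): buf='EBM' cursor=3
After op 9 (end): buf='EBM' cursor=3
After op 10 (undo): buf='EBME' cursor=4

Answer: EBME|4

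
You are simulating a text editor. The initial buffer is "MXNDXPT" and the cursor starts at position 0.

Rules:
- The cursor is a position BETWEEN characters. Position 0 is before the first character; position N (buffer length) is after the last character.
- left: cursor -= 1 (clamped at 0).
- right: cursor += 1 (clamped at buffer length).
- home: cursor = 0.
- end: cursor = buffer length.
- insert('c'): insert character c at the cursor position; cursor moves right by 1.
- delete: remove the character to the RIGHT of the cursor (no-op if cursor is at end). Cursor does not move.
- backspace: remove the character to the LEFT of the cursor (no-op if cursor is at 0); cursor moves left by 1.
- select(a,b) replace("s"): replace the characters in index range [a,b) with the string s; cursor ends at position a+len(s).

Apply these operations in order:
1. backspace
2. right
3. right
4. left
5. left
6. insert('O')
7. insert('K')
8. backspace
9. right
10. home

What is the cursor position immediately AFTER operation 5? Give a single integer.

After op 1 (backspace): buf='MXNDXPT' cursor=0
After op 2 (right): buf='MXNDXPT' cursor=1
After op 3 (right): buf='MXNDXPT' cursor=2
After op 4 (left): buf='MXNDXPT' cursor=1
After op 5 (left): buf='MXNDXPT' cursor=0

Answer: 0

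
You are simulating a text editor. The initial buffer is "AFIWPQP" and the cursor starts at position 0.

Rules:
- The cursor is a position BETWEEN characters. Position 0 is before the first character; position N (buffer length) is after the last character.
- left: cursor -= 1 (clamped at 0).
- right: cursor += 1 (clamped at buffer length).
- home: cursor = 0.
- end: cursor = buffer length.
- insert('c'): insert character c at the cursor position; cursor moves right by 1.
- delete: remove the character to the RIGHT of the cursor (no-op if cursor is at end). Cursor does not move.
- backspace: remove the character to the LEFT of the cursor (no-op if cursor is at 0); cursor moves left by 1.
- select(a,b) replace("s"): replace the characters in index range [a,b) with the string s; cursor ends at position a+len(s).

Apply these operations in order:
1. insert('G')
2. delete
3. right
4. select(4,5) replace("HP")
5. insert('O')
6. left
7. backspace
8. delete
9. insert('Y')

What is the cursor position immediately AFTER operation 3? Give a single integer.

After op 1 (insert('G')): buf='GAFIWPQP' cursor=1
After op 2 (delete): buf='GFIWPQP' cursor=1
After op 3 (right): buf='GFIWPQP' cursor=2

Answer: 2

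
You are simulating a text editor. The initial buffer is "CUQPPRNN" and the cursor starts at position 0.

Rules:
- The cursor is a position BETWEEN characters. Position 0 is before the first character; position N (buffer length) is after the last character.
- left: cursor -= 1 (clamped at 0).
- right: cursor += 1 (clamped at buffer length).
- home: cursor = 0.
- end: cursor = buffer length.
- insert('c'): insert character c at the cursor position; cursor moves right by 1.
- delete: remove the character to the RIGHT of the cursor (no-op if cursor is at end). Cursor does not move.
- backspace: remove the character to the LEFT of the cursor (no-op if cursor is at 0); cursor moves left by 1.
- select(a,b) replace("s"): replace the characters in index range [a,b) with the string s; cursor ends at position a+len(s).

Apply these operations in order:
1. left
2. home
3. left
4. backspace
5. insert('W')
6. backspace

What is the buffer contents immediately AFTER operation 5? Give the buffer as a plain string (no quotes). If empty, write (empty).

After op 1 (left): buf='CUQPPRNN' cursor=0
After op 2 (home): buf='CUQPPRNN' cursor=0
After op 3 (left): buf='CUQPPRNN' cursor=0
After op 4 (backspace): buf='CUQPPRNN' cursor=0
After op 5 (insert('W')): buf='WCUQPPRNN' cursor=1

Answer: WCUQPPRNN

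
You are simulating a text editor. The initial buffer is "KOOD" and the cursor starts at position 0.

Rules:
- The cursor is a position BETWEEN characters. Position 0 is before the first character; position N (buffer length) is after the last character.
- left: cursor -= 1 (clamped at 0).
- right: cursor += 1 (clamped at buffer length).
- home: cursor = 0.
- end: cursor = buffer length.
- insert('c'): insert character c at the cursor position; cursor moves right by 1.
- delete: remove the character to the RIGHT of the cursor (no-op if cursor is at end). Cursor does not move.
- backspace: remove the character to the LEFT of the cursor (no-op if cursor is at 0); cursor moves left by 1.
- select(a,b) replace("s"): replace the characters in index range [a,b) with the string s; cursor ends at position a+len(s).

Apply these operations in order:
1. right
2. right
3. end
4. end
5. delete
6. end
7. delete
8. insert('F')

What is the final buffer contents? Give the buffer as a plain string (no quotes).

After op 1 (right): buf='KOOD' cursor=1
After op 2 (right): buf='KOOD' cursor=2
After op 3 (end): buf='KOOD' cursor=4
After op 4 (end): buf='KOOD' cursor=4
After op 5 (delete): buf='KOOD' cursor=4
After op 6 (end): buf='KOOD' cursor=4
After op 7 (delete): buf='KOOD' cursor=4
After op 8 (insert('F')): buf='KOODF' cursor=5

Answer: KOODF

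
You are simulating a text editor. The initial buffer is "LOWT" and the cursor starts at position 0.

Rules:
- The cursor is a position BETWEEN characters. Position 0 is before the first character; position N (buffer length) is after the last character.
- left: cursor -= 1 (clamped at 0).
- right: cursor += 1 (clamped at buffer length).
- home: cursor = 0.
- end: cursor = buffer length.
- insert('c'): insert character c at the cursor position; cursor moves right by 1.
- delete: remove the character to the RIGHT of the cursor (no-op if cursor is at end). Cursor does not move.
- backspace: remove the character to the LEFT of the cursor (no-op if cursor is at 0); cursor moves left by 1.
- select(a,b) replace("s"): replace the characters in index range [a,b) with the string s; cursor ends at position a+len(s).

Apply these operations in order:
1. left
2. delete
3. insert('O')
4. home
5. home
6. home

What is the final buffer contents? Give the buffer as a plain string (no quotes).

After op 1 (left): buf='LOWT' cursor=0
After op 2 (delete): buf='OWT' cursor=0
After op 3 (insert('O')): buf='OOWT' cursor=1
After op 4 (home): buf='OOWT' cursor=0
After op 5 (home): buf='OOWT' cursor=0
After op 6 (home): buf='OOWT' cursor=0

Answer: OOWT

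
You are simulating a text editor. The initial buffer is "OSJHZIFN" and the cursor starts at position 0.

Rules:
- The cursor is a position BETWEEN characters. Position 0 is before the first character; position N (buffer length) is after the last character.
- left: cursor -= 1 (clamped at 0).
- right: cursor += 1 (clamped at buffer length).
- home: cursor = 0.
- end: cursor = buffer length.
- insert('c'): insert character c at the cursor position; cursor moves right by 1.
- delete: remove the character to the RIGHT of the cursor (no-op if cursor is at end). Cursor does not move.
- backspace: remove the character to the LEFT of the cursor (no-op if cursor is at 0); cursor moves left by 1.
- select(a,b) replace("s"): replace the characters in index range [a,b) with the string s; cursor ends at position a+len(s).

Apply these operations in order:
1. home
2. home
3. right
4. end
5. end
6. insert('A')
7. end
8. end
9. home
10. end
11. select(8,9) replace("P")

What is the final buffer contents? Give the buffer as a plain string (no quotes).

Answer: OSJHZIFNP

Derivation:
After op 1 (home): buf='OSJHZIFN' cursor=0
After op 2 (home): buf='OSJHZIFN' cursor=0
After op 3 (right): buf='OSJHZIFN' cursor=1
After op 4 (end): buf='OSJHZIFN' cursor=8
After op 5 (end): buf='OSJHZIFN' cursor=8
After op 6 (insert('A')): buf='OSJHZIFNA' cursor=9
After op 7 (end): buf='OSJHZIFNA' cursor=9
After op 8 (end): buf='OSJHZIFNA' cursor=9
After op 9 (home): buf='OSJHZIFNA' cursor=0
After op 10 (end): buf='OSJHZIFNA' cursor=9
After op 11 (select(8,9) replace("P")): buf='OSJHZIFNP' cursor=9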